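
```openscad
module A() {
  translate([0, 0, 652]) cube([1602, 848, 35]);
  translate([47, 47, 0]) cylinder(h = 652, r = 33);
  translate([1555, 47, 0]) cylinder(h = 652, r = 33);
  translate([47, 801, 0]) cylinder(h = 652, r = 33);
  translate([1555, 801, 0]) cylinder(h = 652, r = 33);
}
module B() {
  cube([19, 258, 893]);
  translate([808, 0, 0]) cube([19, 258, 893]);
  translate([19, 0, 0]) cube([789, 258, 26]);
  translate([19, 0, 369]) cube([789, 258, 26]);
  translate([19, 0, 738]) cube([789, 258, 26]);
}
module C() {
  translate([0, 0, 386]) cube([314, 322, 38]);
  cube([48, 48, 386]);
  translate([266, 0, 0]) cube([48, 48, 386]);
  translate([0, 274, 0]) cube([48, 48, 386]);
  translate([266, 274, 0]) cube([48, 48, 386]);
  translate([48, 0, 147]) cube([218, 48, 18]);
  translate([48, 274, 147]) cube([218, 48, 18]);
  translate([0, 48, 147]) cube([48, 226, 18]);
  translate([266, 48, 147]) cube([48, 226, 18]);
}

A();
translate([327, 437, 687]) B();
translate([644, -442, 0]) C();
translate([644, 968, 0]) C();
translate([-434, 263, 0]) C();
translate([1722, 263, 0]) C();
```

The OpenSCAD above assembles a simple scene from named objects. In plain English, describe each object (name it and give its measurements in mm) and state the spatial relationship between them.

A is a rectangular dining table. The top is 1602×848×35 mm with its upper surface at z = 687 mm. It stands on four round legs of 66 mm diameter, each leg's bounding box inset 14 mm from the nearest pair of top edges, running from the floor to the underside of the top.

B is a bookshelf 827 mm wide overall, 258 mm deep and 893 mm tall. The two sides are 19 mm thick vertical panels. 3 horizontal shelves of 26 mm thickness span between the inner faces of the sides; the lowest shelf sits on the floor and shelves are stacked with a clear vertical gap of 343 mm between each pair.

C is a four-legged stool. The seat is a 314×322×38 mm slab whose top surface is at z = 424 mm; four square legs, each 48×48 mm in cross-section, run from the floor (z = 0) to the underside of the seat, each flush with a corner of the seat. Four stretchers, 48 mm wide and 18 mm tall, connect adjacent legs with their undersides at z = 147 mm, each running between the inner faces of the legs it joins and aligned with the legs' outer faces on the other axis.

The bookshelf is on top of the table. Four stools sit around the table at the −y, +y, −x, +x sides.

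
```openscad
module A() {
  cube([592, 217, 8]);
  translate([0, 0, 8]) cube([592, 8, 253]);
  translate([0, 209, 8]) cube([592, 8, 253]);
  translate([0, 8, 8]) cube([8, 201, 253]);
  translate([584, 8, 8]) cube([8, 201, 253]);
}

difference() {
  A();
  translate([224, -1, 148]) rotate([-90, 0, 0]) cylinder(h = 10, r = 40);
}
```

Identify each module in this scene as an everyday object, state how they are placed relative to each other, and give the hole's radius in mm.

A is an open box. The open box has a circular hole through its front wall. The hole's radius is 40 mm.

The subtracted cylinder has r = 40 mm.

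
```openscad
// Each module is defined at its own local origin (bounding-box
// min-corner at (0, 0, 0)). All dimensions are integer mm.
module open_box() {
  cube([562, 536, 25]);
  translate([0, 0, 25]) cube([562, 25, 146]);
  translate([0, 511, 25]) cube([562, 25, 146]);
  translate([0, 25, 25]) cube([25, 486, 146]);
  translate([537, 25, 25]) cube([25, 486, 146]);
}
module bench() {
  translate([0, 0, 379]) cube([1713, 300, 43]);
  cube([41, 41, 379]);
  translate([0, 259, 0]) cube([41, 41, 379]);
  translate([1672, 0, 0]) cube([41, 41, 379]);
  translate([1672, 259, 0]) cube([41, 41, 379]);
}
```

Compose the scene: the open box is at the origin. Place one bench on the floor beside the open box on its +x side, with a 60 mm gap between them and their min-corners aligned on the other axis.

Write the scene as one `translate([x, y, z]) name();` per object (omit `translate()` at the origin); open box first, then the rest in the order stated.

open_box();
translate([622, 0, 0]) bench();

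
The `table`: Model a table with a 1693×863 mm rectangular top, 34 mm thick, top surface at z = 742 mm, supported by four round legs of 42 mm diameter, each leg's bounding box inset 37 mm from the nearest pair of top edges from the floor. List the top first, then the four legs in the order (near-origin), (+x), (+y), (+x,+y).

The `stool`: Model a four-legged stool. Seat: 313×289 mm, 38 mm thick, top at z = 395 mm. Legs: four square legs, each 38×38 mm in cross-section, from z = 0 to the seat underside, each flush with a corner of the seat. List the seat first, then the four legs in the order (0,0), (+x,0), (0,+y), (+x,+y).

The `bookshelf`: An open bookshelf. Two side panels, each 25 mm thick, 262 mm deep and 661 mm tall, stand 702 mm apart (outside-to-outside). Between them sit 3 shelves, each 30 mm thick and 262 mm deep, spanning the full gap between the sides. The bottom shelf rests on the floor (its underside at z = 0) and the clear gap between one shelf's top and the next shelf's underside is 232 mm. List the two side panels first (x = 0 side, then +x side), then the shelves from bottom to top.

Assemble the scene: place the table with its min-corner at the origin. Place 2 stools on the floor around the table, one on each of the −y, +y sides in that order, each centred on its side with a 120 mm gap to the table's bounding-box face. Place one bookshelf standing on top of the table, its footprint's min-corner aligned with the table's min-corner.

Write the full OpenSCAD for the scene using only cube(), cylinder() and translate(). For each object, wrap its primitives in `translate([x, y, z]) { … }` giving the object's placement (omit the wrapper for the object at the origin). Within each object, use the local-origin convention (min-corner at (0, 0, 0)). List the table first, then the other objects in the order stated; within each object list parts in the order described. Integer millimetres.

translate([0, 0, 708]) cube([1693, 863, 34]);
translate([58, 58, 0]) cylinder(h = 708, r = 21);
translate([1635, 58, 0]) cylinder(h = 708, r = 21);
translate([58, 805, 0]) cylinder(h = 708, r = 21);
translate([1635, 805, 0]) cylinder(h = 708, r = 21);
translate([690, -409, 0]) {
  translate([0, 0, 357]) cube([313, 289, 38]);
  cube([38, 38, 357]);
  translate([275, 0, 0]) cube([38, 38, 357]);
  translate([0, 251, 0]) cube([38, 38, 357]);
  translate([275, 251, 0]) cube([38, 38, 357]);
}
translate([690, 983, 0]) {
  translate([0, 0, 357]) cube([313, 289, 38]);
  cube([38, 38, 357]);
  translate([275, 0, 0]) cube([38, 38, 357]);
  translate([0, 251, 0]) cube([38, 38, 357]);
  translate([275, 251, 0]) cube([38, 38, 357]);
}
translate([0, 0, 742]) {
  cube([25, 262, 661]);
  translate([677, 0, 0]) cube([25, 262, 661]);
  translate([25, 0, 0]) cube([652, 262, 30]);
  translate([25, 0, 262]) cube([652, 262, 30]);
  translate([25, 0, 524]) cube([652, 262, 30]);
}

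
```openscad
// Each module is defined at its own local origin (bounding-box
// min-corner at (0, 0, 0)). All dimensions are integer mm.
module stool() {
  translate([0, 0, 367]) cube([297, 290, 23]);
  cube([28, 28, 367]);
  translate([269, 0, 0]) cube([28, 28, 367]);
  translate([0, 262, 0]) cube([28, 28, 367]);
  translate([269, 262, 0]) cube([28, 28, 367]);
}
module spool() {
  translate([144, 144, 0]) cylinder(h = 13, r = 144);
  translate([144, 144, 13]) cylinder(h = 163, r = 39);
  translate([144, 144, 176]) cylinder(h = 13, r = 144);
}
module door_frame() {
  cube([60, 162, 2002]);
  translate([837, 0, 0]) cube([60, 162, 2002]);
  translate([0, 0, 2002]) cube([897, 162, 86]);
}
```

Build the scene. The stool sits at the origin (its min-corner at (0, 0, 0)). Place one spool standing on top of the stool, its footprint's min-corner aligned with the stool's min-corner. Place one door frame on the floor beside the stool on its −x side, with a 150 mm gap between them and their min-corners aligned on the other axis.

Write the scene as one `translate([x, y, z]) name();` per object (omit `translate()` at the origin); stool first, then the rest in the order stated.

stool();
translate([0, 0, 390]) spool();
translate([-1047, 0, 0]) door_frame();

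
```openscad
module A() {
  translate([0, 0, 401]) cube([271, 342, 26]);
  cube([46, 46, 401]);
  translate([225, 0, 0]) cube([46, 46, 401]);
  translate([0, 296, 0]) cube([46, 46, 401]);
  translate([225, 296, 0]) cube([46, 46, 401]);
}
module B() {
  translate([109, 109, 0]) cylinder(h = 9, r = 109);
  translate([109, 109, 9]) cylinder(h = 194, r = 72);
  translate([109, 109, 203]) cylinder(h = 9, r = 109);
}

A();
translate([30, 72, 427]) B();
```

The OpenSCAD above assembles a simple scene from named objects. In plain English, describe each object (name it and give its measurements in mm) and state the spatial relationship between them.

A is a simple wooden stool: a rectangular seat 271 mm (x) by 342 mm (y), 26 mm thick, top face at z = 427 mm, on four square legs, each 46×46 mm in cross-section. The legs rest on z = 0, each flush with a corner of the seat.

B is a spool: two coaxial disc flanges of radius 109 mm and thickness 9 mm, joined by a core cylinder of radius 72 mm and height 194 mm. The lower flange rests on z = 0 and the three cylinders share a vertical axis.

The spool is on top of the stool.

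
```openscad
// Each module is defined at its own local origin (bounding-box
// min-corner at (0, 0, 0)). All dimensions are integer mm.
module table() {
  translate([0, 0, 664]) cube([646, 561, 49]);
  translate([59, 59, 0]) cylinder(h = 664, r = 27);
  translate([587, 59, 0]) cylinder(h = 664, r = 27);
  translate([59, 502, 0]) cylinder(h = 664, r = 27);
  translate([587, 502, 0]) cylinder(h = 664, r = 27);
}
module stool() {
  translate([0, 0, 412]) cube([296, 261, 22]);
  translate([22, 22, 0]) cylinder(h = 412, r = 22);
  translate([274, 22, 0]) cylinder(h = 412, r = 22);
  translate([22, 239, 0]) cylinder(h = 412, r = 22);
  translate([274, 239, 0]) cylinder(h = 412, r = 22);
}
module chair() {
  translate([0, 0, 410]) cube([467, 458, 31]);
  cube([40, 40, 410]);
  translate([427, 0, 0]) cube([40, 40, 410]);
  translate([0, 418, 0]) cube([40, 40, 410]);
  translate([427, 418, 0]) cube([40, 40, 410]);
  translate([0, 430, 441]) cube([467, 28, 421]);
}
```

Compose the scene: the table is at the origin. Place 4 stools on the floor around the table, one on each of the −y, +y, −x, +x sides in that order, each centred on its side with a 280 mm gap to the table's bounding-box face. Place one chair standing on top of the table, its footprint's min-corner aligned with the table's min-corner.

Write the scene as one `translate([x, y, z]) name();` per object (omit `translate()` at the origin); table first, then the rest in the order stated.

table();
translate([175, -541, 0]) stool();
translate([175, 841, 0]) stool();
translate([-576, 150, 0]) stool();
translate([926, 150, 0]) stool();
translate([0, 0, 713]) chair();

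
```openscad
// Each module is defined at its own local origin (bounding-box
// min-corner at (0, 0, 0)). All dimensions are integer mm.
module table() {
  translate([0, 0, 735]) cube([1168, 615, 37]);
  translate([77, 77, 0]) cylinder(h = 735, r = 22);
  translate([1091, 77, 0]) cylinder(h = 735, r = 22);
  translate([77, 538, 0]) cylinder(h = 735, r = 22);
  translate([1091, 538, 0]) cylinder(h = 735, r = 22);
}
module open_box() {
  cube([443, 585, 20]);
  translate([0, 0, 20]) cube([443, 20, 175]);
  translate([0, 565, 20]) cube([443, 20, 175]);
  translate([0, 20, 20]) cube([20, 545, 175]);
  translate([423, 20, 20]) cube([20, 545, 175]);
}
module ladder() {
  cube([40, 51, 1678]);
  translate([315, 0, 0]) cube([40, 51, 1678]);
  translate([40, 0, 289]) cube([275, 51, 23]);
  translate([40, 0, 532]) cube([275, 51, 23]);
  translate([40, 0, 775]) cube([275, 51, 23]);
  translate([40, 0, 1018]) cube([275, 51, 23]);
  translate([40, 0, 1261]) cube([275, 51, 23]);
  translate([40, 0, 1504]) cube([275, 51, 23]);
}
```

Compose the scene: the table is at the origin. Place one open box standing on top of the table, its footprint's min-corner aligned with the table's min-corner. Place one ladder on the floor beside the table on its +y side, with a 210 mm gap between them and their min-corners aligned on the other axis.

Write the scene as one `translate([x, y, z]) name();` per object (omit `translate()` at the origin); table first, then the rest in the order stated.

table();
translate([0, 0, 772]) open_box();
translate([0, 825, 0]) ladder();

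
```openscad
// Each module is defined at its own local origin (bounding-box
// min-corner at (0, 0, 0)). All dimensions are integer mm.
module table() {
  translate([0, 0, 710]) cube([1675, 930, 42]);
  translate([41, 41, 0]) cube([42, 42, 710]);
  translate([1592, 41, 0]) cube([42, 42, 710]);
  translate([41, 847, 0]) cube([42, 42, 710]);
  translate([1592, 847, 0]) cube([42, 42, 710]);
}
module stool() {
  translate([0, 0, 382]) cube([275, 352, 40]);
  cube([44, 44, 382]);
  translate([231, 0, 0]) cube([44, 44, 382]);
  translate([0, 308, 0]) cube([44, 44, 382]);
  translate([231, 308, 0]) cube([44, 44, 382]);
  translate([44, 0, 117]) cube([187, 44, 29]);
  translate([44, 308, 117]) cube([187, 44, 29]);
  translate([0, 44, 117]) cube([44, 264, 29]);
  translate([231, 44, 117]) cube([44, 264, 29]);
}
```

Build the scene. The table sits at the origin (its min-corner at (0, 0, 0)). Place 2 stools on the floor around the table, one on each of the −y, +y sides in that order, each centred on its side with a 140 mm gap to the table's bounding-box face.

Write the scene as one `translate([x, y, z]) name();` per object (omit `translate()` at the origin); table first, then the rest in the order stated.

table();
translate([700, -492, 0]) stool();
translate([700, 1070, 0]) stool();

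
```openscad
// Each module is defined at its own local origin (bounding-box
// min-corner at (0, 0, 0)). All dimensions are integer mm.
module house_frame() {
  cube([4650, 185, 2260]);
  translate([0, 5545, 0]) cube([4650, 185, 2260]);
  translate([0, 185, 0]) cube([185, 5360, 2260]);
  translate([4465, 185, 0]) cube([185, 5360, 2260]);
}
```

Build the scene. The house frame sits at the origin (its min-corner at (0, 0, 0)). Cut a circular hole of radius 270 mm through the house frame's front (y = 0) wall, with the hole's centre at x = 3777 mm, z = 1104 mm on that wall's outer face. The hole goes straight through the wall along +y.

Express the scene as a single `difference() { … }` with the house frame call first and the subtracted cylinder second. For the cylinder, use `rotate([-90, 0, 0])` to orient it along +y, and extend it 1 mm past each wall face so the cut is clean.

difference() {
  house_frame();
  translate([3777, -1, 1104]) rotate([-90, 0, 0]) cylinder(h = 187, r = 270);
}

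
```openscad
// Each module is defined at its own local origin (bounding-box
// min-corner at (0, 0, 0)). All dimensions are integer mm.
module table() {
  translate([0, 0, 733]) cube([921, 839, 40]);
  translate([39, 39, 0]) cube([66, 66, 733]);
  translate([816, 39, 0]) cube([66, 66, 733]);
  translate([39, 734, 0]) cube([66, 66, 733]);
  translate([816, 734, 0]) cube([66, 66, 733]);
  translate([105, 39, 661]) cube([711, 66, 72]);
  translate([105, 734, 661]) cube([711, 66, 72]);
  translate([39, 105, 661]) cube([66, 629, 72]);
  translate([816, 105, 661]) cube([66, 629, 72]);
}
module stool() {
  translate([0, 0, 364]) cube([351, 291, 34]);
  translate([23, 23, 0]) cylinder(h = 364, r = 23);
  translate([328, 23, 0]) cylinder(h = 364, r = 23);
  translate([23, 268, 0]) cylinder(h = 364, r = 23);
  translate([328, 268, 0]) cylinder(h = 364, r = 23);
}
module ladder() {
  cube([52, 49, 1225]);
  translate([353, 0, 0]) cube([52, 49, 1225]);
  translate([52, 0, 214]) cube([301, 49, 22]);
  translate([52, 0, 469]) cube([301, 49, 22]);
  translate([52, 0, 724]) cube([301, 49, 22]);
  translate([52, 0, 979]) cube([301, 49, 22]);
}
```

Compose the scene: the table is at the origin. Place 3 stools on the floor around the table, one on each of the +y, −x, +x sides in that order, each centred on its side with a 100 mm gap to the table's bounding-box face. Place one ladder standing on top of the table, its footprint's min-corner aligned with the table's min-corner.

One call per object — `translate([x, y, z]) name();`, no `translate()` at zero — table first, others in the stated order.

table();
translate([285, 939, 0]) stool();
translate([-451, 274, 0]) stool();
translate([1021, 274, 0]) stool();
translate([0, 0, 773]) ladder();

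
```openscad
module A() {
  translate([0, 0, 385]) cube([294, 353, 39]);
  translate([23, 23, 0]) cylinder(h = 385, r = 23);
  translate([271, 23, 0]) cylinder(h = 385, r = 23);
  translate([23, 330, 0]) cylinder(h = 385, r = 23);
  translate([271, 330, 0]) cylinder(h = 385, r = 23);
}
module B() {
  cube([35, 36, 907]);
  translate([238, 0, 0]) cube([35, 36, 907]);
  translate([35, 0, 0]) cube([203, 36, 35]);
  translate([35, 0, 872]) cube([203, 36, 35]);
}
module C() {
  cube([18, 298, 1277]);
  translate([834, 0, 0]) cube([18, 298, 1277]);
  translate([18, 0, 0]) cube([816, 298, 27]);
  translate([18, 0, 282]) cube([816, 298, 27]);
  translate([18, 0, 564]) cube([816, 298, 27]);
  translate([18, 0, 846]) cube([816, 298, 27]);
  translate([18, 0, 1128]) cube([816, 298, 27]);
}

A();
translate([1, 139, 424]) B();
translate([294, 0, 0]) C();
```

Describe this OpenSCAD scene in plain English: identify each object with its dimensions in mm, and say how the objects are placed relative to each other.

A is a four-legged stool. The seat is 294×353 mm, 39 mm thick, top at z = 424 mm. It stands on four round legs, each 46 mm in diameter, from z = 0 to the seat underside, each leg's axis is inset half a diameter from the nearest pair of seat edges (so the leg's bounding box is flush with the corner).

B is a rectangular picture frame lying in the x–z plane (depth along y). The opening is 203 mm wide (x) by 837 mm tall (z), surrounded by a border 35 mm wide on all four sides. The frame is 36 mm deep and is made of two full-height vertical stiles with two horizontal rails fitted between them.

C is an open bookshelf. Two side panels, each 18 mm thick, 298 mm deep and 1277 mm tall, stand 852 mm apart (outside-to-outside). Between them sit 5 shelves, each 27 mm thick and 298 mm deep, spanning the full gap between the sides. The bottom shelf rests on the floor (its underside at z = 0) and the clear gap between one shelf's top and the next shelf's underside is 255 mm.

The picture frame is on top of the stool. The bookshelf is against the stool's +x side, with their −y faces flush.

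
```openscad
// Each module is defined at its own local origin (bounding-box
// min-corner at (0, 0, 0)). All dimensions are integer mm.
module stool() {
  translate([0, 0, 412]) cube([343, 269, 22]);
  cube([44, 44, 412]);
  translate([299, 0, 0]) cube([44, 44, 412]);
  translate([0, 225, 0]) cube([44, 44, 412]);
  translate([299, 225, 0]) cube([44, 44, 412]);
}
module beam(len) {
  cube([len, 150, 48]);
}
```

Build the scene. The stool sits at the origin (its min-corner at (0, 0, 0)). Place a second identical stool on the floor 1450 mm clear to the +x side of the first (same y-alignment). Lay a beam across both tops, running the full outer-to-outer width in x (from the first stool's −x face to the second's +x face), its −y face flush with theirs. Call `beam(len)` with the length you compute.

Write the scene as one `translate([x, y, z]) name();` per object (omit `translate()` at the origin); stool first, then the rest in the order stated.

stool();
translate([1793, 0, 0]) stool();
translate([0, 0, 434]) beam(2136);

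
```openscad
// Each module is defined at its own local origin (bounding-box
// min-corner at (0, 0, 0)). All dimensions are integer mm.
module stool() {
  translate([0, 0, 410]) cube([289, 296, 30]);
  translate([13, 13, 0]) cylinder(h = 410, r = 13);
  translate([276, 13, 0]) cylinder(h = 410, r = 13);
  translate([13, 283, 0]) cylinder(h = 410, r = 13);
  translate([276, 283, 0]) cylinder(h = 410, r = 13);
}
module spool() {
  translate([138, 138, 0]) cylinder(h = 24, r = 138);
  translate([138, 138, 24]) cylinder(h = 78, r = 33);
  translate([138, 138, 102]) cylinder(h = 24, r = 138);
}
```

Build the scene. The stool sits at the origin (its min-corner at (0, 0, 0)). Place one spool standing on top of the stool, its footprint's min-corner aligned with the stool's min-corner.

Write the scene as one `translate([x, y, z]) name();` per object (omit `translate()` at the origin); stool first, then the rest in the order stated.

stool();
translate([0, 0, 440]) spool();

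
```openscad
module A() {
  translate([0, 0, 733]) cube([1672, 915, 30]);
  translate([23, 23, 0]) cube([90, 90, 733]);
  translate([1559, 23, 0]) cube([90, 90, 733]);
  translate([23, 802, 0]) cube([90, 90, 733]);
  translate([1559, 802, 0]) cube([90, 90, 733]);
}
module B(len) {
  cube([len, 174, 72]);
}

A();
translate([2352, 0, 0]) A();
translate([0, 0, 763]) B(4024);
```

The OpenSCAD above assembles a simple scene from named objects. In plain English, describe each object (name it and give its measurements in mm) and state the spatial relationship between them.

A is a table: top 1672 mm (x) × 915 mm (y), 30 mm thick, upper face at z = 763 mm, on four 90×90 mm square legs, each inset 23 mm from the nearest pair of top edges, running from z = 0 to the bottom of the top.

B is a rectangular beam 4024 mm long (x), 174 mm deep (y), 72 mm thick (z).

The beam spans the tops of two tables placed 680 mm apart, resting at z = 763 mm.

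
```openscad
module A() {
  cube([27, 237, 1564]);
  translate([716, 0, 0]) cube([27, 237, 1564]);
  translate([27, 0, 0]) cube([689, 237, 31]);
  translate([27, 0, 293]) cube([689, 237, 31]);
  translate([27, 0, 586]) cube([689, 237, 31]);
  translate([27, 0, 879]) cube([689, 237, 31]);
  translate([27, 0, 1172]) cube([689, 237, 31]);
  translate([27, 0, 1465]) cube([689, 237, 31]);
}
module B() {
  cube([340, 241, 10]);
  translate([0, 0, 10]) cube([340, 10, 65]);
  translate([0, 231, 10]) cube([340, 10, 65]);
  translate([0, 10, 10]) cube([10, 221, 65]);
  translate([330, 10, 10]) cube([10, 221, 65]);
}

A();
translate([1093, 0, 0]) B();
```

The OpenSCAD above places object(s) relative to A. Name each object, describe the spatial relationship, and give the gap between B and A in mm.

The open box's nearest face is 350 mm from the bookshelf's +x face.

A is a bookshelf. B is an open box. The open box is on the floor beside the bookshelf on its +x side. The gap between the open box and the bookshelf is 350 mm.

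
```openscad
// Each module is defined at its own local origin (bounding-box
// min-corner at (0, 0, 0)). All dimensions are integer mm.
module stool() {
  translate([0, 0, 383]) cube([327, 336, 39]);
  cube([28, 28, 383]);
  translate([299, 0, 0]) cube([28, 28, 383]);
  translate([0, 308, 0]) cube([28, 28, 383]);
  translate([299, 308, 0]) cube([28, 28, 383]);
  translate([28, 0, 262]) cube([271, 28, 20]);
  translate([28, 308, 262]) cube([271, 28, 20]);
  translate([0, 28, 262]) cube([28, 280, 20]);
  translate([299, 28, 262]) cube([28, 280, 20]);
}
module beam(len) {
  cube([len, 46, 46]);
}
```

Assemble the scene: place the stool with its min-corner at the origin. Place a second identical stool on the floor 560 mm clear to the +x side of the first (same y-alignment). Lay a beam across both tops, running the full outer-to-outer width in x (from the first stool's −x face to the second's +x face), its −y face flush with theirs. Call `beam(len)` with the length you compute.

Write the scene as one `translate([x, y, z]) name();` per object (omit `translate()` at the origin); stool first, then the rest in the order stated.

stool();
translate([887, 0, 0]) stool();
translate([0, 0, 422]) beam(1214);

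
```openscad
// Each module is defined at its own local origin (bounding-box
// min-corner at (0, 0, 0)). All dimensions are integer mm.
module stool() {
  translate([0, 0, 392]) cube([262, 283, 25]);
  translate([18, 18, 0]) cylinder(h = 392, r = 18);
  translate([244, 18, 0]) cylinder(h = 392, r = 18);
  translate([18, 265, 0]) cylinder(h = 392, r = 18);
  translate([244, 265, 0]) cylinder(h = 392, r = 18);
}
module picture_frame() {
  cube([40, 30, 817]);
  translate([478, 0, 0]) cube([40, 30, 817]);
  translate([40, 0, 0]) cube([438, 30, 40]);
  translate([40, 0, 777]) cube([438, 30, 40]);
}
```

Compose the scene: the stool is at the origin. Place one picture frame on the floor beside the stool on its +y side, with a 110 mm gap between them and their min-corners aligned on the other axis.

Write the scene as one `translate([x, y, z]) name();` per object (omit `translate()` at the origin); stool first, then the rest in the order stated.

stool();
translate([0, 393, 0]) picture_frame();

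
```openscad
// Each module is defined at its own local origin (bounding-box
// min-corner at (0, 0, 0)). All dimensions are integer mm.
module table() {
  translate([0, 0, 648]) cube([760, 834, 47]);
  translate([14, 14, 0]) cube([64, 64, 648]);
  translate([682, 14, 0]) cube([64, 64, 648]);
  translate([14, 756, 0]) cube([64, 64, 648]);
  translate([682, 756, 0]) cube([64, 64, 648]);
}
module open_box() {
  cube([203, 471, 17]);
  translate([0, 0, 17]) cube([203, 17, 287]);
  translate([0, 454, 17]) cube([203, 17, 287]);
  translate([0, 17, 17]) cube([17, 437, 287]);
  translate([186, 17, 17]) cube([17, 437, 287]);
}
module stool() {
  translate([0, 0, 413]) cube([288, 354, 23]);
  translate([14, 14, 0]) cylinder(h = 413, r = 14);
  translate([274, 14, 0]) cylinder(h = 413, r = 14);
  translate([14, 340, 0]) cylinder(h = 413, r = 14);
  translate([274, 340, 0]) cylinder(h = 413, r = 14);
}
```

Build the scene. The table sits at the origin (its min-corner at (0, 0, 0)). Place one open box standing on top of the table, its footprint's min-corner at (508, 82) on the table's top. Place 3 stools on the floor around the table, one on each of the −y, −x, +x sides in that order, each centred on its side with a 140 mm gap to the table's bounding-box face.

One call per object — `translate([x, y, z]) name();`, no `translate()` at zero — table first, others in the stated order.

table();
translate([508, 82, 695]) open_box();
translate([236, -494, 0]) stool();
translate([-428, 240, 0]) stool();
translate([900, 240, 0]) stool();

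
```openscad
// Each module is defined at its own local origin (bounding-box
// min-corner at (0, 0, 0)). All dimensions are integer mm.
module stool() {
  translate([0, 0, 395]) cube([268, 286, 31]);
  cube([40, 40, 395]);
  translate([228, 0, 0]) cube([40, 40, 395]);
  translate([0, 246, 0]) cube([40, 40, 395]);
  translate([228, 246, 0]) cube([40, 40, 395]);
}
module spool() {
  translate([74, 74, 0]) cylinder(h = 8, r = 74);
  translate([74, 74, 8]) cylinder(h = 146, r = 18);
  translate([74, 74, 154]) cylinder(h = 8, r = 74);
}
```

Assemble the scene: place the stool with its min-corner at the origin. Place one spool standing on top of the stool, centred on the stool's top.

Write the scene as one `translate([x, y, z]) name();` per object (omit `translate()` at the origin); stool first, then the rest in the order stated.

stool();
translate([60, 69, 426]) spool();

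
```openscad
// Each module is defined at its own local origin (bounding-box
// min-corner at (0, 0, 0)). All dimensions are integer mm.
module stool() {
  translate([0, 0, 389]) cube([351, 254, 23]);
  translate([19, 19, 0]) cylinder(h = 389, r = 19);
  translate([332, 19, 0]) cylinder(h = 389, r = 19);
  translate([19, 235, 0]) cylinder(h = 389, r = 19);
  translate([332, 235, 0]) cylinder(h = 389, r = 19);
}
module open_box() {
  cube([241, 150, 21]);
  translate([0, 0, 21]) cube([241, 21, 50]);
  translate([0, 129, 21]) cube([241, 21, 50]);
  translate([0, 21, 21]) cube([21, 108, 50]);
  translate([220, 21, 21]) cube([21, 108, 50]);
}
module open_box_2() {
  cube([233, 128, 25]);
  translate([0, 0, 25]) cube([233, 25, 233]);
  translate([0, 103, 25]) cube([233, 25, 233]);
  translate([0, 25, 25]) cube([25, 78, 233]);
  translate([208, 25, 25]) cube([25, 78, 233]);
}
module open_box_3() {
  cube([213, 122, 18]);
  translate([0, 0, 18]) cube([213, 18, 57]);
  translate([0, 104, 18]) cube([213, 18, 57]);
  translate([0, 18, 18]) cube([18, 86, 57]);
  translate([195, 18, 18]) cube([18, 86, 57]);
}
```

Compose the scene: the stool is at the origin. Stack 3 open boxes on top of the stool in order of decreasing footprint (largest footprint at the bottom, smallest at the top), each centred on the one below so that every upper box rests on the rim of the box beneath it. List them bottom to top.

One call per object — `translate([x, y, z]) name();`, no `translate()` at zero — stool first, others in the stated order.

stool();
translate([55, 52, 412]) open_box();
translate([59, 63, 483]) open_box_2();
translate([69, 66, 741]) open_box_3();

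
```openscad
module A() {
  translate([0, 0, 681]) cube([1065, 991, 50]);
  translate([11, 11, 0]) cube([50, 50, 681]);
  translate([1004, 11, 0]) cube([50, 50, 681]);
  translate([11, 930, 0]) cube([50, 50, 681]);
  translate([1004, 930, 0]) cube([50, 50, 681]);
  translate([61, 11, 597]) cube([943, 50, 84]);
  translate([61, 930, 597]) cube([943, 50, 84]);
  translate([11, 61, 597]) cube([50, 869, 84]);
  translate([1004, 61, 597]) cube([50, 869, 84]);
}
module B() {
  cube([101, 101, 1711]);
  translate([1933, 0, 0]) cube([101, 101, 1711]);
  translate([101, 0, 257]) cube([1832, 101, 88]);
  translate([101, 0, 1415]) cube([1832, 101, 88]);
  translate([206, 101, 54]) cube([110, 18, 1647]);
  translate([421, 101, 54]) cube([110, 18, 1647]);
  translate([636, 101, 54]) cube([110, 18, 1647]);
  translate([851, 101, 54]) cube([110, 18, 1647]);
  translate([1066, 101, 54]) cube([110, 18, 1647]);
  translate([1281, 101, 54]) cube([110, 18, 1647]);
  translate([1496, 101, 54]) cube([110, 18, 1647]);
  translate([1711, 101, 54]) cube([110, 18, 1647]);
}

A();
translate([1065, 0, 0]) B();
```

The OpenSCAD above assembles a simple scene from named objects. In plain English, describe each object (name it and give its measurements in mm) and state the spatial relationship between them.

A is a table: top 1065 mm (x) × 991 mm (y), 50 mm thick, upper face at z = 731 mm, on four 50×50 mm square legs, each inset 11 mm from the nearest pair of top edges, running from z = 0 to the bottom of the top. Four apron rails, 50 mm thick and 84 mm tall, run between adjacent legs with their top edges flush with the underside of the top and their outer faces flush with the legs' outer faces.

B is a fence section. Two 101×101 mm posts, 1711 mm tall, stand on the floor with a clear span of 1832 mm between their inner faces. Two horizontal rails of 101×88 mm section span the gap between the posts with their undersides at z = 257 mm and z = 1415 mm, flush with the posts' −y face. 8 pickets, each 110 mm wide, 18 mm thick and 1647 mm tall, are fixed to the +y face of the rails with their bottoms at z = 54 mm, evenly spaced across the span with equal gaps (rounded down to the nearest mm) at the −x end and between each pair — any rounding remainder accumulates at the +x end.

The fence section is against the table's +x side, with their −y faces flush.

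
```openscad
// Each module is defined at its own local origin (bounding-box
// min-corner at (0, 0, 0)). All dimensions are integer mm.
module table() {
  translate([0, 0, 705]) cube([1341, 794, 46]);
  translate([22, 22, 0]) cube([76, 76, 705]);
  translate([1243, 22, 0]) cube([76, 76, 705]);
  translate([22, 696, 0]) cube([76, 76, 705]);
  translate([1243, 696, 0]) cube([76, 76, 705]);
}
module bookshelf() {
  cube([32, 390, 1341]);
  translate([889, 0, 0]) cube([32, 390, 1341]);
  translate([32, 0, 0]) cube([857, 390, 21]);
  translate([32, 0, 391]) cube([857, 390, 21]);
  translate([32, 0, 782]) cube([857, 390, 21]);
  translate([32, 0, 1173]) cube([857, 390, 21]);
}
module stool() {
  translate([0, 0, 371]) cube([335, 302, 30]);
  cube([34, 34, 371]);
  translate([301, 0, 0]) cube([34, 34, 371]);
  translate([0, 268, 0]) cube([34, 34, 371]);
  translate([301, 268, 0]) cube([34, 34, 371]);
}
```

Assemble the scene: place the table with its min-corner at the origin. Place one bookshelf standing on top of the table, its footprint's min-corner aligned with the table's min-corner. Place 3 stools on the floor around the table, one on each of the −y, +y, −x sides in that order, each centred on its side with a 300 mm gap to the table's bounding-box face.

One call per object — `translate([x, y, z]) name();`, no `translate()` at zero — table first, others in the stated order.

table();
translate([0, 0, 751]) bookshelf();
translate([503, -602, 0]) stool();
translate([503, 1094, 0]) stool();
translate([-635, 246, 0]) stool();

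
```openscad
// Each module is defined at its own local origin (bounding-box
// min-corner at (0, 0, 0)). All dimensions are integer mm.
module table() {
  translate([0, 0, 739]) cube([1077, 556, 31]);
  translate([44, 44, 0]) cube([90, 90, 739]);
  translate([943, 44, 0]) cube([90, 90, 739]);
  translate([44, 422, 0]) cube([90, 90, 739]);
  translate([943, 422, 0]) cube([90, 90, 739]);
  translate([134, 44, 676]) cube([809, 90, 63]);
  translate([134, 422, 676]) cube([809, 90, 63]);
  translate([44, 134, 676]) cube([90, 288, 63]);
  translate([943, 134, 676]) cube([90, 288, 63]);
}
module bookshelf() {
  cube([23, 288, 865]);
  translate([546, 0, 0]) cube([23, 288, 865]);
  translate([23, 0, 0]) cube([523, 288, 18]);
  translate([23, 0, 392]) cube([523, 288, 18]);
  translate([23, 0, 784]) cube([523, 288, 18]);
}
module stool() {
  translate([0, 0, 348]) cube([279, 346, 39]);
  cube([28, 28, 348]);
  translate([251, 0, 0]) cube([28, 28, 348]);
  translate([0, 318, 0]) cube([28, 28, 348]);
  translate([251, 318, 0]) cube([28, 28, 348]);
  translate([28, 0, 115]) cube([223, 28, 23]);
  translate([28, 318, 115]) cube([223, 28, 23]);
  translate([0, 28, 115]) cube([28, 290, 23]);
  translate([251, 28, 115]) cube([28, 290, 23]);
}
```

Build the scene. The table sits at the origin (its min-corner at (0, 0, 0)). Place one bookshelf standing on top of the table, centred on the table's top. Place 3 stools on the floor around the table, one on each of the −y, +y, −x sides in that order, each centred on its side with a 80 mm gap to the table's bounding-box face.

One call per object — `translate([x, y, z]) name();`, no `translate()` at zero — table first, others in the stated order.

table();
translate([254, 134, 770]) bookshelf();
translate([399, -426, 0]) stool();
translate([399, 636, 0]) stool();
translate([-359, 105, 0]) stool();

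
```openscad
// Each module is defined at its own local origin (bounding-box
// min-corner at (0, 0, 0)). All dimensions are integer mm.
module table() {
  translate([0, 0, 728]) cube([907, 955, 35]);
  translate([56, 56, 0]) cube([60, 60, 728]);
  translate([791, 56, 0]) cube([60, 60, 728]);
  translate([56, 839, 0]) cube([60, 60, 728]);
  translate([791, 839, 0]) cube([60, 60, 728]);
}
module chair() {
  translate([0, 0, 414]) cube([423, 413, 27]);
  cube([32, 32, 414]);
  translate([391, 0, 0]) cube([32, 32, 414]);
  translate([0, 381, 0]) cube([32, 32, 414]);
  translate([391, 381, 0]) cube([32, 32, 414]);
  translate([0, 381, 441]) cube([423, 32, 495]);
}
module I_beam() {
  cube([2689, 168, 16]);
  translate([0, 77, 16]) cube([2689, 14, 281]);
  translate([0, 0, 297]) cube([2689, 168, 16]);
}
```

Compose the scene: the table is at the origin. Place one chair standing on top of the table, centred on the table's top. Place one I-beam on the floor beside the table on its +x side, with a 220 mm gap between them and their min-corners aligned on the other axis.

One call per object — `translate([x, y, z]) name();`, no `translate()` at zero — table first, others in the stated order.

table();
translate([242, 271, 763]) chair();
translate([1127, 0, 0]) I_beam();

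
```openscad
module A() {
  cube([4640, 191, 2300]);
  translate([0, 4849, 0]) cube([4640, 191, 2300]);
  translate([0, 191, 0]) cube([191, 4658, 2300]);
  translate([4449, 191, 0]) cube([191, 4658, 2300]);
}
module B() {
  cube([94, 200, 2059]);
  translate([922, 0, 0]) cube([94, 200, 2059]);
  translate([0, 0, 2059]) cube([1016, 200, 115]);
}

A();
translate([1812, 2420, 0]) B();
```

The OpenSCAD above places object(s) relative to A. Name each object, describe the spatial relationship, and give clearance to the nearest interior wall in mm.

Clearances: x = 1621, y = 2229; minimum 1621 mm.

A is a house frame. B is a door frame. The door frame sits inside the house frame, centred. The clearance to the nearest interior wall is 1621 mm.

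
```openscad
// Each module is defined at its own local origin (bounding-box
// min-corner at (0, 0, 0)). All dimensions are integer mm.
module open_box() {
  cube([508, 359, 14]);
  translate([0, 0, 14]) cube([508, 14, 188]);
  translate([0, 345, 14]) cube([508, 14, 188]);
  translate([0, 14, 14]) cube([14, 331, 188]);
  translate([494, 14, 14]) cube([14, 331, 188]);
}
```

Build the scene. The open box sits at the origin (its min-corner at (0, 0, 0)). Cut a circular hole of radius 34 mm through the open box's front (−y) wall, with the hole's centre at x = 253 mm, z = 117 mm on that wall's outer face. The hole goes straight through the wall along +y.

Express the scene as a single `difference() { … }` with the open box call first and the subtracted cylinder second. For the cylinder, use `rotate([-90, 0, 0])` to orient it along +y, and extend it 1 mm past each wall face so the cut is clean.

difference() {
  open_box();
  translate([253, -1, 117]) rotate([-90, 0, 0]) cylinder(h = 16, r = 34);
}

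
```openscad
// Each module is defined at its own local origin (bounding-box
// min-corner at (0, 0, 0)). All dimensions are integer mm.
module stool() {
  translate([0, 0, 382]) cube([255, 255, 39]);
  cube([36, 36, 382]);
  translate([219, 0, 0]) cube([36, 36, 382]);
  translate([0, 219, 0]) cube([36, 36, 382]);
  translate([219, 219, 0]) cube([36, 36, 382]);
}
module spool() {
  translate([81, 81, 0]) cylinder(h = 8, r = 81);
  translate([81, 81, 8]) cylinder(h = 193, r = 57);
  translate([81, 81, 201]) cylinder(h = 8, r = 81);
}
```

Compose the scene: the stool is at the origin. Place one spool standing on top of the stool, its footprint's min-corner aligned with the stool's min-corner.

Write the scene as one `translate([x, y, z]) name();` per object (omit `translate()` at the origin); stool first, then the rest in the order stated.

stool();
translate([0, 0, 421]) spool();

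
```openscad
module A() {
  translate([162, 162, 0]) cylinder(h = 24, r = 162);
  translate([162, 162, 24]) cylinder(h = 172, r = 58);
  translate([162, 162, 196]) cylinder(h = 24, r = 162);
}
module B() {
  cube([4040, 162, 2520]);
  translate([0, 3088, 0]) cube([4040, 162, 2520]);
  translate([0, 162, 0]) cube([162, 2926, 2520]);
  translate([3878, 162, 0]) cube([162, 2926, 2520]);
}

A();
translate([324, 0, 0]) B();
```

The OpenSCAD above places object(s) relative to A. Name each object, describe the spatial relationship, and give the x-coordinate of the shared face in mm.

A is a spool. B is a house frame. The house frame is against the spool's +x side, with their −y faces flush. The x-coordinate of the shared face is 324 mm.

The spool's +x face and the house frame's −x face are both at x = 324 mm.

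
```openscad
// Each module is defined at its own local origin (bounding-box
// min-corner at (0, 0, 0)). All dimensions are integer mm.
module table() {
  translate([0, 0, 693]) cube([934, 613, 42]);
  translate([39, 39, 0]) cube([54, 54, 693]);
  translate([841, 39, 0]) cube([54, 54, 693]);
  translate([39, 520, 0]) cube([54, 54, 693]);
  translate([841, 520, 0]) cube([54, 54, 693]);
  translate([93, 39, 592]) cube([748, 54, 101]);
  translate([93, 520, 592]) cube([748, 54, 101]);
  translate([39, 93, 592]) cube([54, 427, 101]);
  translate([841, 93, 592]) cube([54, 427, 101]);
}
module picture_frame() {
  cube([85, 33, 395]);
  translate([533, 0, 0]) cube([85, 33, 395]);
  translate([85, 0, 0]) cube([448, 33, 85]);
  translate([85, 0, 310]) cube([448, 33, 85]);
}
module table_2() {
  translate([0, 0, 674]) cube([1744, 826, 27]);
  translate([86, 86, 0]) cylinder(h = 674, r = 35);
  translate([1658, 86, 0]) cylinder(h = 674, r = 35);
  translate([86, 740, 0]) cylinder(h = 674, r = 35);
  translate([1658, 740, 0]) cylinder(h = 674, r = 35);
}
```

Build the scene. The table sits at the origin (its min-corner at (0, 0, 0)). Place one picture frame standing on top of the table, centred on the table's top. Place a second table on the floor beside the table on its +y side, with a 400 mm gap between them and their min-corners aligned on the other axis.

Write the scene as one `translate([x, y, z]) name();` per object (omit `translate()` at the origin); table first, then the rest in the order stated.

table();
translate([158, 290, 735]) picture_frame();
translate([0, 1013, 0]) table_2();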